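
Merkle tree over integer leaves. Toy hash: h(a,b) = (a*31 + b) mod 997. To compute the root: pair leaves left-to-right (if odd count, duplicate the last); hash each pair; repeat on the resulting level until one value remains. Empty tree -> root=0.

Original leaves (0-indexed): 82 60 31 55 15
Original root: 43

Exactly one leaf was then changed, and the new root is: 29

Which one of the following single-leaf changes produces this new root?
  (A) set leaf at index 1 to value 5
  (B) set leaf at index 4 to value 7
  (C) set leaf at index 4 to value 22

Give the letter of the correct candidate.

Original leaves: [82, 60, 31, 55, 15]
Target new root: 29
Try each candidate change and compute the resulting root:
Candidate A: set leaf[1] = 5 -> leaves = [82, 5, 31, 55, 15]
  L0: [82, 5, 31, 55, 15]
  L1: h(82,5)=(82*31+5)%997=553 h(31,55)=(31*31+55)%997=19 h(15,15)=(15*31+15)%997=480 -> [553, 19, 480]
  L2: h(553,19)=(553*31+19)%997=213 h(480,480)=(480*31+480)%997=405 -> [213, 405]
  L3: h(213,405)=(213*31+405)%997=29 -> [29]
  root = 29 == target 29  ** MATCH **
Candidate B: set leaf[4] = 7 -> leaves = [82, 60, 31, 55, 7]
  L0: [82, 60, 31, 55, 7]
  L1: h(82,60)=(82*31+60)%997=608 h(31,55)=(31*31+55)%997=19 h(7,7)=(7*31+7)%997=224 -> [608, 19, 224]
  L2: h(608,19)=(608*31+19)%997=921 h(224,224)=(224*31+224)%997=189 -> [921, 189]
  L3: h(921,189)=(921*31+189)%997=824 -> [824]
  root = 824 != target 29
Candidate C: set leaf[4] = 22 -> leaves = [82, 60, 31, 55, 22]
  L0: [82, 60, 31, 55, 22]
  L1: h(82,60)=(82*31+60)%997=608 h(31,55)=(31*31+55)%997=19 h(22,22)=(22*31+22)%997=704 -> [608, 19, 704]
  L2: h(608,19)=(608*31+19)%997=921 h(704,704)=(704*31+704)%997=594 -> [921, 594]
  L3: h(921,594)=(921*31+594)%997=232 -> [232]
  root = 232 != target 29
Candidate A produces the target root.

Answer: A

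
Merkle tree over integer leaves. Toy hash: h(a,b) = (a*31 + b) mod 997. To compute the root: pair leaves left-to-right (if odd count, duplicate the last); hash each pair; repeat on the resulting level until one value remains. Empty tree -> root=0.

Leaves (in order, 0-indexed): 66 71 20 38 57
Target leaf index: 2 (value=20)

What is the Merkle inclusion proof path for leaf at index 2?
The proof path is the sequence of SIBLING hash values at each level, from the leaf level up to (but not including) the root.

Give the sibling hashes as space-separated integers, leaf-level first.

L0 (leaves): [66, 71, 20, 38, 57], target index=2
L1: h(66,71)=(66*31+71)%997=123 [pair 0] h(20,38)=(20*31+38)%997=658 [pair 1] h(57,57)=(57*31+57)%997=827 [pair 2] -> [123, 658, 827]
  Sibling for proof at L0: 38
L2: h(123,658)=(123*31+658)%997=483 [pair 0] h(827,827)=(827*31+827)%997=542 [pair 1] -> [483, 542]
  Sibling for proof at L1: 123
L3: h(483,542)=(483*31+542)%997=560 [pair 0] -> [560]
  Sibling for proof at L2: 542
Root: 560
Proof path (sibling hashes from leaf to root): [38, 123, 542]

Answer: 38 123 542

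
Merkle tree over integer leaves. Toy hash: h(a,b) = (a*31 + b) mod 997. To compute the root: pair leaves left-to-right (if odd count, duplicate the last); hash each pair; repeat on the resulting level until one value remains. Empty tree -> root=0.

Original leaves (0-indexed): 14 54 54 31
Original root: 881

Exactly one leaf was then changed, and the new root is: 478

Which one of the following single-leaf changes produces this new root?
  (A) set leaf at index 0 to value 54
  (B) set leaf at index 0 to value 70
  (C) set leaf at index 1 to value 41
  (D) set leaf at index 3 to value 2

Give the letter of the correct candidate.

Answer: C

Derivation:
Original leaves: [14, 54, 54, 31]
Target new root: 478
Try each candidate change and compute the resulting root:
Candidate A: set leaf[0] = 54 -> leaves = [54, 54, 54, 31]
  L0: [54, 54, 54, 31]
  L1: h(54,54)=(54*31+54)%997=731 h(54,31)=(54*31+31)%997=708 -> [731, 708]
  L2: h(731,708)=(731*31+708)%997=438 -> [438]
  root = 438 != target 478
Candidate B: set leaf[0] = 70 -> leaves = [70, 54, 54, 31]
  L0: [70, 54, 54, 31]
  L1: h(70,54)=(70*31+54)%997=230 h(54,31)=(54*31+31)%997=708 -> [230, 708]
  L2: h(230,708)=(230*31+708)%997=859 -> [859]
  root = 859 != target 478
Candidate C: set leaf[1] = 41 -> leaves = [14, 41, 54, 31]
  L0: [14, 41, 54, 31]
  L1: h(14,41)=(14*31+41)%997=475 h(54,31)=(54*31+31)%997=708 -> [475, 708]
  L2: h(475,708)=(475*31+708)%997=478 -> [478]
  root = 478 == target 478  ** MATCH **
Candidate D: set leaf[3] = 2 -> leaves = [14, 54, 54, 2]
  L0: [14, 54, 54, 2]
  L1: h(14,54)=(14*31+54)%997=488 h(54,2)=(54*31+2)%997=679 -> [488, 679]
  L2: h(488,679)=(488*31+679)%997=852 -> [852]
  root = 852 != target 478
Candidate C produces the target root.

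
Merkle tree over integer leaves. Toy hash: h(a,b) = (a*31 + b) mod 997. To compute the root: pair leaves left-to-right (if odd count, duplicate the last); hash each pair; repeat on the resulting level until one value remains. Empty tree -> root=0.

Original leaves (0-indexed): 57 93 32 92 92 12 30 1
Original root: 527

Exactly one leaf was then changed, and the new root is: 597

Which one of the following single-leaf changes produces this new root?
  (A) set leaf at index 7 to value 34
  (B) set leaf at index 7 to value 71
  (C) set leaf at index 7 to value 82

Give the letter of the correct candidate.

Original leaves: [57, 93, 32, 92, 92, 12, 30, 1]
Target new root: 597
Try each candidate change and compute the resulting root:
Candidate A: set leaf[7] = 34 -> leaves = [57, 93, 32, 92, 92, 12, 30, 34]
  L0: [57, 93, 32, 92, 92, 12, 30, 34]
  L1: h(57,93)=(57*31+93)%997=863 h(32,92)=(32*31+92)%997=87 h(92,12)=(92*31+12)%997=870 h(30,34)=(30*31+34)%997=964 -> [863, 87, 870, 964]
  L2: h(863,87)=(863*31+87)%997=918 h(870,964)=(870*31+964)%997=18 -> [918, 18]
  L3: h(918,18)=(918*31+18)%997=560 -> [560]
  root = 560 != target 597
Candidate B: set leaf[7] = 71 -> leaves = [57, 93, 32, 92, 92, 12, 30, 71]
  L0: [57, 93, 32, 92, 92, 12, 30, 71]
  L1: h(57,93)=(57*31+93)%997=863 h(32,92)=(32*31+92)%997=87 h(92,12)=(92*31+12)%997=870 h(30,71)=(30*31+71)%997=4 -> [863, 87, 870, 4]
  L2: h(863,87)=(863*31+87)%997=918 h(870,4)=(870*31+4)%997=55 -> [918, 55]
  L3: h(918,55)=(918*31+55)%997=597 -> [597]
  root = 597 == target 597  ** MATCH **
Candidate C: set leaf[7] = 82 -> leaves = [57, 93, 32, 92, 92, 12, 30, 82]
  L0: [57, 93, 32, 92, 92, 12, 30, 82]
  L1: h(57,93)=(57*31+93)%997=863 h(32,92)=(32*31+92)%997=87 h(92,12)=(92*31+12)%997=870 h(30,82)=(30*31+82)%997=15 -> [863, 87, 870, 15]
  L2: h(863,87)=(863*31+87)%997=918 h(870,15)=(870*31+15)%997=66 -> [918, 66]
  L3: h(918,66)=(918*31+66)%997=608 -> [608]
  root = 608 != target 597
Candidate B produces the target root.

Answer: B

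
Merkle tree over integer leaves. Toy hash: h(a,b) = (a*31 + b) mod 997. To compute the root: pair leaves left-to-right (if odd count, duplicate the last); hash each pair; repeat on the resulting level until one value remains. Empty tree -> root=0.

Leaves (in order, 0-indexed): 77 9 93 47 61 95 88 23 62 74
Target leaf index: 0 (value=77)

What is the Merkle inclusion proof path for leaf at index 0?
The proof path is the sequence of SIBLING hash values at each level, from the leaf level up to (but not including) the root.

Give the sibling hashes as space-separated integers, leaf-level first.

L0 (leaves): [77, 9, 93, 47, 61, 95, 88, 23, 62, 74], target index=0
L1: h(77,9)=(77*31+9)%997=402 [pair 0] h(93,47)=(93*31+47)%997=936 [pair 1] h(61,95)=(61*31+95)%997=989 [pair 2] h(88,23)=(88*31+23)%997=757 [pair 3] h(62,74)=(62*31+74)%997=2 [pair 4] -> [402, 936, 989, 757, 2]
  Sibling for proof at L0: 9
L2: h(402,936)=(402*31+936)%997=437 [pair 0] h(989,757)=(989*31+757)%997=509 [pair 1] h(2,2)=(2*31+2)%997=64 [pair 2] -> [437, 509, 64]
  Sibling for proof at L1: 936
L3: h(437,509)=(437*31+509)%997=98 [pair 0] h(64,64)=(64*31+64)%997=54 [pair 1] -> [98, 54]
  Sibling for proof at L2: 509
L4: h(98,54)=(98*31+54)%997=101 [pair 0] -> [101]
  Sibling for proof at L3: 54
Root: 101
Proof path (sibling hashes from leaf to root): [9, 936, 509, 54]

Answer: 9 936 509 54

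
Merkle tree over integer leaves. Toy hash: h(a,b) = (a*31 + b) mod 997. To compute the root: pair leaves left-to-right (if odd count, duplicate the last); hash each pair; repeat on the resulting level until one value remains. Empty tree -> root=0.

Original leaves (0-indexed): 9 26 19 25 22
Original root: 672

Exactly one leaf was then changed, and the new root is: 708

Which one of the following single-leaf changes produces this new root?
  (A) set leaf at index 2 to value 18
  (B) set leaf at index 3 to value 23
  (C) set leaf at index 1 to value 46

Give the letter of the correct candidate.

Answer: A

Derivation:
Original leaves: [9, 26, 19, 25, 22]
Target new root: 708
Try each candidate change and compute the resulting root:
Candidate A: set leaf[2] = 18 -> leaves = [9, 26, 18, 25, 22]
  L0: [9, 26, 18, 25, 22]
  L1: h(9,26)=(9*31+26)%997=305 h(18,25)=(18*31+25)%997=583 h(22,22)=(22*31+22)%997=704 -> [305, 583, 704]
  L2: h(305,583)=(305*31+583)%997=68 h(704,704)=(704*31+704)%997=594 -> [68, 594]
  L3: h(68,594)=(68*31+594)%997=708 -> [708]
  root = 708 == target 708  ** MATCH **
Candidate B: set leaf[3] = 23 -> leaves = [9, 26, 19, 23, 22]
  L0: [9, 26, 19, 23, 22]
  L1: h(9,26)=(9*31+26)%997=305 h(19,23)=(19*31+23)%997=612 h(22,22)=(22*31+22)%997=704 -> [305, 612, 704]
  L2: h(305,612)=(305*31+612)%997=97 h(704,704)=(704*31+704)%997=594 -> [97, 594]
  L3: h(97,594)=(97*31+594)%997=610 -> [610]
  root = 610 != target 708
Candidate C: set leaf[1] = 46 -> leaves = [9, 46, 19, 25, 22]
  L0: [9, 46, 19, 25, 22]
  L1: h(9,46)=(9*31+46)%997=325 h(19,25)=(19*31+25)%997=614 h(22,22)=(22*31+22)%997=704 -> [325, 614, 704]
  L2: h(325,614)=(325*31+614)%997=719 h(704,704)=(704*31+704)%997=594 -> [719, 594]
  L3: h(719,594)=(719*31+594)%997=949 -> [949]
  root = 949 != target 708
Candidate A produces the target root.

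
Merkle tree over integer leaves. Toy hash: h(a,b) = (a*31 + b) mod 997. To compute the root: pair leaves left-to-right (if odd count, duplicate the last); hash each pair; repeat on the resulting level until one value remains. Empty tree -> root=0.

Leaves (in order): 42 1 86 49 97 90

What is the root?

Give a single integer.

Answer: 769

Derivation:
L0: [42, 1, 86, 49, 97, 90]
L1: h(42,1)=(42*31+1)%997=306 h(86,49)=(86*31+49)%997=721 h(97,90)=(97*31+90)%997=106 -> [306, 721, 106]
L2: h(306,721)=(306*31+721)%997=237 h(106,106)=(106*31+106)%997=401 -> [237, 401]
L3: h(237,401)=(237*31+401)%997=769 -> [769]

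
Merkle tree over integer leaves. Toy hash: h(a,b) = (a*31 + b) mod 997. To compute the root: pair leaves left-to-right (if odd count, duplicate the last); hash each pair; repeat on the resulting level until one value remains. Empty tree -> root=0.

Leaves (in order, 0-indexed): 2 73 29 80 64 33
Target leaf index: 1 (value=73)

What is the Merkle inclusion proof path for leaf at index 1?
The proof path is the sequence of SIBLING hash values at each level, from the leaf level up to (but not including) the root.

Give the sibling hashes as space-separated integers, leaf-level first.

L0 (leaves): [2, 73, 29, 80, 64, 33], target index=1
L1: h(2,73)=(2*31+73)%997=135 [pair 0] h(29,80)=(29*31+80)%997=979 [pair 1] h(64,33)=(64*31+33)%997=23 [pair 2] -> [135, 979, 23]
  Sibling for proof at L0: 2
L2: h(135,979)=(135*31+979)%997=179 [pair 0] h(23,23)=(23*31+23)%997=736 [pair 1] -> [179, 736]
  Sibling for proof at L1: 979
L3: h(179,736)=(179*31+736)%997=303 [pair 0] -> [303]
  Sibling for proof at L2: 736
Root: 303
Proof path (sibling hashes from leaf to root): [2, 979, 736]

Answer: 2 979 736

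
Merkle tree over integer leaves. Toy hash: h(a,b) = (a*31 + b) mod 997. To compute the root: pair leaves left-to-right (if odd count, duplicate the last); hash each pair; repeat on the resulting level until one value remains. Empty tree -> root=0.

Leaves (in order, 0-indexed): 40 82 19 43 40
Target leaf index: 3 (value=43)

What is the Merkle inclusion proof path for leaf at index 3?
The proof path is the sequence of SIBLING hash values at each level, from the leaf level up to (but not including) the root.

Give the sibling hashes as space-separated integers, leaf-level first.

L0 (leaves): [40, 82, 19, 43, 40], target index=3
L1: h(40,82)=(40*31+82)%997=325 [pair 0] h(19,43)=(19*31+43)%997=632 [pair 1] h(40,40)=(40*31+40)%997=283 [pair 2] -> [325, 632, 283]
  Sibling for proof at L0: 19
L2: h(325,632)=(325*31+632)%997=737 [pair 0] h(283,283)=(283*31+283)%997=83 [pair 1] -> [737, 83]
  Sibling for proof at L1: 325
L3: h(737,83)=(737*31+83)%997=996 [pair 0] -> [996]
  Sibling for proof at L2: 83
Root: 996
Proof path (sibling hashes from leaf to root): [19, 325, 83]

Answer: 19 325 83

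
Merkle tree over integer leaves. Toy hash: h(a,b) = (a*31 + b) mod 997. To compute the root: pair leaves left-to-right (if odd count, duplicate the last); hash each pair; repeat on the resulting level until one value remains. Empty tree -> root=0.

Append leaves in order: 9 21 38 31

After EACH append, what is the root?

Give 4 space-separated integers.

Answer: 9 300 546 539

Derivation:
After append 9 (leaves=[9]):
  L0: [9]
  root=9
After append 21 (leaves=[9, 21]):
  L0: [9, 21]
  L1: h(9,21)=(9*31+21)%997=300 -> [300]
  root=300
After append 38 (leaves=[9, 21, 38]):
  L0: [9, 21, 38]
  L1: h(9,21)=(9*31+21)%997=300 h(38,38)=(38*31+38)%997=219 -> [300, 219]
  L2: h(300,219)=(300*31+219)%997=546 -> [546]
  root=546
After append 31 (leaves=[9, 21, 38, 31]):
  L0: [9, 21, 38, 31]
  L1: h(9,21)=(9*31+21)%997=300 h(38,31)=(38*31+31)%997=212 -> [300, 212]
  L2: h(300,212)=(300*31+212)%997=539 -> [539]
  root=539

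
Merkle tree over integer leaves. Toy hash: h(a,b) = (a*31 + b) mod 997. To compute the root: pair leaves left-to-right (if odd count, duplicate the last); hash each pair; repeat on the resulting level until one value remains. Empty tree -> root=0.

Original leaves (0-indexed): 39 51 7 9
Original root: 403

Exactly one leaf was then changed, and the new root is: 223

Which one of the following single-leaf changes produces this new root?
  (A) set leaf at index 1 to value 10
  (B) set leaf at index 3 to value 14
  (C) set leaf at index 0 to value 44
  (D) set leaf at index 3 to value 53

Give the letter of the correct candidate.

Answer: C

Derivation:
Original leaves: [39, 51, 7, 9]
Target new root: 223
Try each candidate change and compute the resulting root:
Candidate A: set leaf[1] = 10 -> leaves = [39, 10, 7, 9]
  L0: [39, 10, 7, 9]
  L1: h(39,10)=(39*31+10)%997=222 h(7,9)=(7*31+9)%997=226 -> [222, 226]
  L2: h(222,226)=(222*31+226)%997=129 -> [129]
  root = 129 != target 223
Candidate B: set leaf[3] = 14 -> leaves = [39, 51, 7, 14]
  L0: [39, 51, 7, 14]
  L1: h(39,51)=(39*31+51)%997=263 h(7,14)=(7*31+14)%997=231 -> [263, 231]
  L2: h(263,231)=(263*31+231)%997=408 -> [408]
  root = 408 != target 223
Candidate C: set leaf[0] = 44 -> leaves = [44, 51, 7, 9]
  L0: [44, 51, 7, 9]
  L1: h(44,51)=(44*31+51)%997=418 h(7,9)=(7*31+9)%997=226 -> [418, 226]
  L2: h(418,226)=(418*31+226)%997=223 -> [223]
  root = 223 == target 223  ** MATCH **
Candidate D: set leaf[3] = 53 -> leaves = [39, 51, 7, 53]
  L0: [39, 51, 7, 53]
  L1: h(39,51)=(39*31+51)%997=263 h(7,53)=(7*31+53)%997=270 -> [263, 270]
  L2: h(263,270)=(263*31+270)%997=447 -> [447]
  root = 447 != target 223
Candidate C produces the target root.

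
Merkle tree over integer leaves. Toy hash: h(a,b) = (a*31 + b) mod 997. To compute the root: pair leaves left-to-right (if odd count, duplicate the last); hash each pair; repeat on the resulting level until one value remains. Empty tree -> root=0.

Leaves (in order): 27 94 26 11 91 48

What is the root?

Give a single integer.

L0: [27, 94, 26, 11, 91, 48]
L1: h(27,94)=(27*31+94)%997=931 h(26,11)=(26*31+11)%997=817 h(91,48)=(91*31+48)%997=875 -> [931, 817, 875]
L2: h(931,817)=(931*31+817)%997=765 h(875,875)=(875*31+875)%997=84 -> [765, 84]
L3: h(765,84)=(765*31+84)%997=868 -> [868]

Answer: 868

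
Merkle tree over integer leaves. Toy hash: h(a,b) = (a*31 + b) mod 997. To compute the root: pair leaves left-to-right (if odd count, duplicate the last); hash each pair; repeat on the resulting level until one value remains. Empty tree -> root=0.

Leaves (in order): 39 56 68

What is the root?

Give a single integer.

Answer: 514

Derivation:
L0: [39, 56, 68]
L1: h(39,56)=(39*31+56)%997=268 h(68,68)=(68*31+68)%997=182 -> [268, 182]
L2: h(268,182)=(268*31+182)%997=514 -> [514]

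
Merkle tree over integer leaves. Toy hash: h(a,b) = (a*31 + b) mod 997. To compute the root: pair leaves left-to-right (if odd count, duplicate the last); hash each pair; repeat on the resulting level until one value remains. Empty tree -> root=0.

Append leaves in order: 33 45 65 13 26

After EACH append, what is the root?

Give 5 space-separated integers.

Answer: 33 71 293 241 197

Derivation:
After append 33 (leaves=[33]):
  L0: [33]
  root=33
After append 45 (leaves=[33, 45]):
  L0: [33, 45]
  L1: h(33,45)=(33*31+45)%997=71 -> [71]
  root=71
After append 65 (leaves=[33, 45, 65]):
  L0: [33, 45, 65]
  L1: h(33,45)=(33*31+45)%997=71 h(65,65)=(65*31+65)%997=86 -> [71, 86]
  L2: h(71,86)=(71*31+86)%997=293 -> [293]
  root=293
After append 13 (leaves=[33, 45, 65, 13]):
  L0: [33, 45, 65, 13]
  L1: h(33,45)=(33*31+45)%997=71 h(65,13)=(65*31+13)%997=34 -> [71, 34]
  L2: h(71,34)=(71*31+34)%997=241 -> [241]
  root=241
After append 26 (leaves=[33, 45, 65, 13, 26]):
  L0: [33, 45, 65, 13, 26]
  L1: h(33,45)=(33*31+45)%997=71 h(65,13)=(65*31+13)%997=34 h(26,26)=(26*31+26)%997=832 -> [71, 34, 832]
  L2: h(71,34)=(71*31+34)%997=241 h(832,832)=(832*31+832)%997=702 -> [241, 702]
  L3: h(241,702)=(241*31+702)%997=197 -> [197]
  root=197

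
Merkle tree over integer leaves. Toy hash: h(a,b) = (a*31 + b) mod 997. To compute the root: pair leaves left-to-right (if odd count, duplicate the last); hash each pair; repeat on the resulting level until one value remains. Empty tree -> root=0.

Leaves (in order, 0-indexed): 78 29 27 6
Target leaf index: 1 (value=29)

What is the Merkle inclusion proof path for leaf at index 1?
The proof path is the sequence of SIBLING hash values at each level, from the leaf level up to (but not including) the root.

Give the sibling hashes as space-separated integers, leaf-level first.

Answer: 78 843

Derivation:
L0 (leaves): [78, 29, 27, 6], target index=1
L1: h(78,29)=(78*31+29)%997=453 [pair 0] h(27,6)=(27*31+6)%997=843 [pair 1] -> [453, 843]
  Sibling for proof at L0: 78
L2: h(453,843)=(453*31+843)%997=928 [pair 0] -> [928]
  Sibling for proof at L1: 843
Root: 928
Proof path (sibling hashes from leaf to root): [78, 843]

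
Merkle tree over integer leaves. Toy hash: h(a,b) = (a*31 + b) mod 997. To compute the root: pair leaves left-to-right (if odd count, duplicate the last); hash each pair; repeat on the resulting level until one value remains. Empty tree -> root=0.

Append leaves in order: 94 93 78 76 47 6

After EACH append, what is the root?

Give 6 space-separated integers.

Answer: 94 16 1 996 241 923

Derivation:
After append 94 (leaves=[94]):
  L0: [94]
  root=94
After append 93 (leaves=[94, 93]):
  L0: [94, 93]
  L1: h(94,93)=(94*31+93)%997=16 -> [16]
  root=16
After append 78 (leaves=[94, 93, 78]):
  L0: [94, 93, 78]
  L1: h(94,93)=(94*31+93)%997=16 h(78,78)=(78*31+78)%997=502 -> [16, 502]
  L2: h(16,502)=(16*31+502)%997=1 -> [1]
  root=1
After append 76 (leaves=[94, 93, 78, 76]):
  L0: [94, 93, 78, 76]
  L1: h(94,93)=(94*31+93)%997=16 h(78,76)=(78*31+76)%997=500 -> [16, 500]
  L2: h(16,500)=(16*31+500)%997=996 -> [996]
  root=996
After append 47 (leaves=[94, 93, 78, 76, 47]):
  L0: [94, 93, 78, 76, 47]
  L1: h(94,93)=(94*31+93)%997=16 h(78,76)=(78*31+76)%997=500 h(47,47)=(47*31+47)%997=507 -> [16, 500, 507]
  L2: h(16,500)=(16*31+500)%997=996 h(507,507)=(507*31+507)%997=272 -> [996, 272]
  L3: h(996,272)=(996*31+272)%997=241 -> [241]
  root=241
After append 6 (leaves=[94, 93, 78, 76, 47, 6]):
  L0: [94, 93, 78, 76, 47, 6]
  L1: h(94,93)=(94*31+93)%997=16 h(78,76)=(78*31+76)%997=500 h(47,6)=(47*31+6)%997=466 -> [16, 500, 466]
  L2: h(16,500)=(16*31+500)%997=996 h(466,466)=(466*31+466)%997=954 -> [996, 954]
  L3: h(996,954)=(996*31+954)%997=923 -> [923]
  root=923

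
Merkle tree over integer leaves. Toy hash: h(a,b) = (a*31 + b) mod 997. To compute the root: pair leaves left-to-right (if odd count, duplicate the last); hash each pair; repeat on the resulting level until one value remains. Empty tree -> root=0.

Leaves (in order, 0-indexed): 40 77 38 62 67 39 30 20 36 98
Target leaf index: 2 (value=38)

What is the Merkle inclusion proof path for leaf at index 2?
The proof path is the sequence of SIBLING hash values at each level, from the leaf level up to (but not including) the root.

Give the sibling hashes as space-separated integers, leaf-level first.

L0 (leaves): [40, 77, 38, 62, 67, 39, 30, 20, 36, 98], target index=2
L1: h(40,77)=(40*31+77)%997=320 [pair 0] h(38,62)=(38*31+62)%997=243 [pair 1] h(67,39)=(67*31+39)%997=122 [pair 2] h(30,20)=(30*31+20)%997=950 [pair 3] h(36,98)=(36*31+98)%997=217 [pair 4] -> [320, 243, 122, 950, 217]
  Sibling for proof at L0: 62
L2: h(320,243)=(320*31+243)%997=193 [pair 0] h(122,950)=(122*31+950)%997=744 [pair 1] h(217,217)=(217*31+217)%997=962 [pair 2] -> [193, 744, 962]
  Sibling for proof at L1: 320
L3: h(193,744)=(193*31+744)%997=745 [pair 0] h(962,962)=(962*31+962)%997=874 [pair 1] -> [745, 874]
  Sibling for proof at L2: 744
L4: h(745,874)=(745*31+874)%997=41 [pair 0] -> [41]
  Sibling for proof at L3: 874
Root: 41
Proof path (sibling hashes from leaf to root): [62, 320, 744, 874]

Answer: 62 320 744 874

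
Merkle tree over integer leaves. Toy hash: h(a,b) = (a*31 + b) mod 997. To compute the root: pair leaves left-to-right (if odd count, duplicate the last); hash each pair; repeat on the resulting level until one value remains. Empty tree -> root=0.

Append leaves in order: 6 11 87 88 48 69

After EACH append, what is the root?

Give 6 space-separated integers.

Answer: 6 197 915 916 779 454

Derivation:
After append 6 (leaves=[6]):
  L0: [6]
  root=6
After append 11 (leaves=[6, 11]):
  L0: [6, 11]
  L1: h(6,11)=(6*31+11)%997=197 -> [197]
  root=197
After append 87 (leaves=[6, 11, 87]):
  L0: [6, 11, 87]
  L1: h(6,11)=(6*31+11)%997=197 h(87,87)=(87*31+87)%997=790 -> [197, 790]
  L2: h(197,790)=(197*31+790)%997=915 -> [915]
  root=915
After append 88 (leaves=[6, 11, 87, 88]):
  L0: [6, 11, 87, 88]
  L1: h(6,11)=(6*31+11)%997=197 h(87,88)=(87*31+88)%997=791 -> [197, 791]
  L2: h(197,791)=(197*31+791)%997=916 -> [916]
  root=916
After append 48 (leaves=[6, 11, 87, 88, 48]):
  L0: [6, 11, 87, 88, 48]
  L1: h(6,11)=(6*31+11)%997=197 h(87,88)=(87*31+88)%997=791 h(48,48)=(48*31+48)%997=539 -> [197, 791, 539]
  L2: h(197,791)=(197*31+791)%997=916 h(539,539)=(539*31+539)%997=299 -> [916, 299]
  L3: h(916,299)=(916*31+299)%997=779 -> [779]
  root=779
After append 69 (leaves=[6, 11, 87, 88, 48, 69]):
  L0: [6, 11, 87, 88, 48, 69]
  L1: h(6,11)=(6*31+11)%997=197 h(87,88)=(87*31+88)%997=791 h(48,69)=(48*31+69)%997=560 -> [197, 791, 560]
  L2: h(197,791)=(197*31+791)%997=916 h(560,560)=(560*31+560)%997=971 -> [916, 971]
  L3: h(916,971)=(916*31+971)%997=454 -> [454]
  root=454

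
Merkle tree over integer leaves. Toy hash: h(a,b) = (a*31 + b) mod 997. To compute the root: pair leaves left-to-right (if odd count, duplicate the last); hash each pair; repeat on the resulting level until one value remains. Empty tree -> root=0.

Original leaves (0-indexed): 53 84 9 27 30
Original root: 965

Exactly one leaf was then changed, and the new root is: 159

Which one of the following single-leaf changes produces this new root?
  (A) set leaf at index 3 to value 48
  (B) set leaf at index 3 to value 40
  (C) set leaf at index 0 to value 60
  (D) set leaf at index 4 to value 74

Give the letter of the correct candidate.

Original leaves: [53, 84, 9, 27, 30]
Target new root: 159
Try each candidate change and compute the resulting root:
Candidate A: set leaf[3] = 48 -> leaves = [53, 84, 9, 48, 30]
  L0: [53, 84, 9, 48, 30]
  L1: h(53,84)=(53*31+84)%997=730 h(9,48)=(9*31+48)%997=327 h(30,30)=(30*31+30)%997=960 -> [730, 327, 960]
  L2: h(730,327)=(730*31+327)%997=26 h(960,960)=(960*31+960)%997=810 -> [26, 810]
  L3: h(26,810)=(26*31+810)%997=619 -> [619]
  root = 619 != target 159
Candidate B: set leaf[3] = 40 -> leaves = [53, 84, 9, 40, 30]
  L0: [53, 84, 9, 40, 30]
  L1: h(53,84)=(53*31+84)%997=730 h(9,40)=(9*31+40)%997=319 h(30,30)=(30*31+30)%997=960 -> [730, 319, 960]
  L2: h(730,319)=(730*31+319)%997=18 h(960,960)=(960*31+960)%997=810 -> [18, 810]
  L3: h(18,810)=(18*31+810)%997=371 -> [371]
  root = 371 != target 159
Candidate C: set leaf[0] = 60 -> leaves = [60, 84, 9, 27, 30]
  L0: [60, 84, 9, 27, 30]
  L1: h(60,84)=(60*31+84)%997=947 h(9,27)=(9*31+27)%997=306 h(30,30)=(30*31+30)%997=960 -> [947, 306, 960]
  L2: h(947,306)=(947*31+306)%997=750 h(960,960)=(960*31+960)%997=810 -> [750, 810]
  L3: h(750,810)=(750*31+810)%997=132 -> [132]
  root = 132 != target 159
Candidate D: set leaf[4] = 74 -> leaves = [53, 84, 9, 27, 74]
  L0: [53, 84, 9, 27, 74]
  L1: h(53,84)=(53*31+84)%997=730 h(9,27)=(9*31+27)%997=306 h(74,74)=(74*31+74)%997=374 -> [730, 306, 374]
  L2: h(730,306)=(730*31+306)%997=5 h(374,374)=(374*31+374)%997=4 -> [5, 4]
  L3: h(5,4)=(5*31+4)%997=159 -> [159]
  root = 159 == target 159  ** MATCH **
Candidate D produces the target root.

Answer: D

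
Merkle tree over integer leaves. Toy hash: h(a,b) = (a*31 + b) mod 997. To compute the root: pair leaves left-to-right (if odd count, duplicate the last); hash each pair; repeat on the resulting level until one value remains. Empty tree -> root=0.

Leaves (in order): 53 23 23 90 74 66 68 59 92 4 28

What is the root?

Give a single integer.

L0: [53, 23, 23, 90, 74, 66, 68, 59, 92, 4, 28]
L1: h(53,23)=(53*31+23)%997=669 h(23,90)=(23*31+90)%997=803 h(74,66)=(74*31+66)%997=366 h(68,59)=(68*31+59)%997=173 h(92,4)=(92*31+4)%997=862 h(28,28)=(28*31+28)%997=896 -> [669, 803, 366, 173, 862, 896]
L2: h(669,803)=(669*31+803)%997=605 h(366,173)=(366*31+173)%997=552 h(862,896)=(862*31+896)%997=699 -> [605, 552, 699]
L3: h(605,552)=(605*31+552)%997=364 h(699,699)=(699*31+699)%997=434 -> [364, 434]
L4: h(364,434)=(364*31+434)%997=751 -> [751]

Answer: 751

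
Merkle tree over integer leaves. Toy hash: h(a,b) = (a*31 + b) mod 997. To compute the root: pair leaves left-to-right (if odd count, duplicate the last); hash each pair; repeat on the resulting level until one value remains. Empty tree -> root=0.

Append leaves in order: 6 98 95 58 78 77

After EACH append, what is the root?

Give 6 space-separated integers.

After append 6 (leaves=[6]):
  L0: [6]
  root=6
After append 98 (leaves=[6, 98]):
  L0: [6, 98]
  L1: h(6,98)=(6*31+98)%997=284 -> [284]
  root=284
After append 95 (leaves=[6, 98, 95]):
  L0: [6, 98, 95]
  L1: h(6,98)=(6*31+98)%997=284 h(95,95)=(95*31+95)%997=49 -> [284, 49]
  L2: h(284,49)=(284*31+49)%997=877 -> [877]
  root=877
After append 58 (leaves=[6, 98, 95, 58]):
  L0: [6, 98, 95, 58]
  L1: h(6,98)=(6*31+98)%997=284 h(95,58)=(95*31+58)%997=12 -> [284, 12]
  L2: h(284,12)=(284*31+12)%997=840 -> [840]
  root=840
After append 78 (leaves=[6, 98, 95, 58, 78]):
  L0: [6, 98, 95, 58, 78]
  L1: h(6,98)=(6*31+98)%997=284 h(95,58)=(95*31+58)%997=12 h(78,78)=(78*31+78)%997=502 -> [284, 12, 502]
  L2: h(284,12)=(284*31+12)%997=840 h(502,502)=(502*31+502)%997=112 -> [840, 112]
  L3: h(840,112)=(840*31+112)%997=230 -> [230]
  root=230
After append 77 (leaves=[6, 98, 95, 58, 78, 77]):
  L0: [6, 98, 95, 58, 78, 77]
  L1: h(6,98)=(6*31+98)%997=284 h(95,58)=(95*31+58)%997=12 h(78,77)=(78*31+77)%997=501 -> [284, 12, 501]
  L2: h(284,12)=(284*31+12)%997=840 h(501,501)=(501*31+501)%997=80 -> [840, 80]
  L3: h(840,80)=(840*31+80)%997=198 -> [198]
  root=198

Answer: 6 284 877 840 230 198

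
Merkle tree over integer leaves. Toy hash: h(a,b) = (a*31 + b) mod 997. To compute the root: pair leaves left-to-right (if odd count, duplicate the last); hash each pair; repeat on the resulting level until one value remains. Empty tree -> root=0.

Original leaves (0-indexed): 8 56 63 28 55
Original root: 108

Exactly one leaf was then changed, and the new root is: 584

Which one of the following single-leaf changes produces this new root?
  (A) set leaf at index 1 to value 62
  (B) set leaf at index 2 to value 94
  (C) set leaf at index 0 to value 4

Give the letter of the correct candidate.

Original leaves: [8, 56, 63, 28, 55]
Target new root: 584
Try each candidate change and compute the resulting root:
Candidate A: set leaf[1] = 62 -> leaves = [8, 62, 63, 28, 55]
  L0: [8, 62, 63, 28, 55]
  L1: h(8,62)=(8*31+62)%997=310 h(63,28)=(63*31+28)%997=984 h(55,55)=(55*31+55)%997=763 -> [310, 984, 763]
  L2: h(310,984)=(310*31+984)%997=624 h(763,763)=(763*31+763)%997=488 -> [624, 488]
  L3: h(624,488)=(624*31+488)%997=889 -> [889]
  root = 889 != target 584
Candidate B: set leaf[2] = 94 -> leaves = [8, 56, 94, 28, 55]
  L0: [8, 56, 94, 28, 55]
  L1: h(8,56)=(8*31+56)%997=304 h(94,28)=(94*31+28)%997=948 h(55,55)=(55*31+55)%997=763 -> [304, 948, 763]
  L2: h(304,948)=(304*31+948)%997=402 h(763,763)=(763*31+763)%997=488 -> [402, 488]
  L3: h(402,488)=(402*31+488)%997=986 -> [986]
  root = 986 != target 584
Candidate C: set leaf[0] = 4 -> leaves = [4, 56, 63, 28, 55]
  L0: [4, 56, 63, 28, 55]
  L1: h(4,56)=(4*31+56)%997=180 h(63,28)=(63*31+28)%997=984 h(55,55)=(55*31+55)%997=763 -> [180, 984, 763]
  L2: h(180,984)=(180*31+984)%997=582 h(763,763)=(763*31+763)%997=488 -> [582, 488]
  L3: h(582,488)=(582*31+488)%997=584 -> [584]
  root = 584 == target 584  ** MATCH **
Candidate C produces the target root.

Answer: C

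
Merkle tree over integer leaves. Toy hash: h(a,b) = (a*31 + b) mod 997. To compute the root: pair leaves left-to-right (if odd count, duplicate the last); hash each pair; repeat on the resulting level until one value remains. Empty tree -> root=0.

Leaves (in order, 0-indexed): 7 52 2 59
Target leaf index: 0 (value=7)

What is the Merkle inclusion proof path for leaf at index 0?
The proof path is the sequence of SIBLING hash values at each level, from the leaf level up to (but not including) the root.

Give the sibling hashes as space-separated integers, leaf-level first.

Answer: 52 121

Derivation:
L0 (leaves): [7, 52, 2, 59], target index=0
L1: h(7,52)=(7*31+52)%997=269 [pair 0] h(2,59)=(2*31+59)%997=121 [pair 1] -> [269, 121]
  Sibling for proof at L0: 52
L2: h(269,121)=(269*31+121)%997=484 [pair 0] -> [484]
  Sibling for proof at L1: 121
Root: 484
Proof path (sibling hashes from leaf to root): [52, 121]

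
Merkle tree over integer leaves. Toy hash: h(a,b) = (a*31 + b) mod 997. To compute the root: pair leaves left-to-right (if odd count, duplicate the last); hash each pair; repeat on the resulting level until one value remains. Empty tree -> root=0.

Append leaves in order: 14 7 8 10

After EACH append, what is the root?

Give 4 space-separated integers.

Answer: 14 441 966 968

Derivation:
After append 14 (leaves=[14]):
  L0: [14]
  root=14
After append 7 (leaves=[14, 7]):
  L0: [14, 7]
  L1: h(14,7)=(14*31+7)%997=441 -> [441]
  root=441
After append 8 (leaves=[14, 7, 8]):
  L0: [14, 7, 8]
  L1: h(14,7)=(14*31+7)%997=441 h(8,8)=(8*31+8)%997=256 -> [441, 256]
  L2: h(441,256)=(441*31+256)%997=966 -> [966]
  root=966
After append 10 (leaves=[14, 7, 8, 10]):
  L0: [14, 7, 8, 10]
  L1: h(14,7)=(14*31+7)%997=441 h(8,10)=(8*31+10)%997=258 -> [441, 258]
  L2: h(441,258)=(441*31+258)%997=968 -> [968]
  root=968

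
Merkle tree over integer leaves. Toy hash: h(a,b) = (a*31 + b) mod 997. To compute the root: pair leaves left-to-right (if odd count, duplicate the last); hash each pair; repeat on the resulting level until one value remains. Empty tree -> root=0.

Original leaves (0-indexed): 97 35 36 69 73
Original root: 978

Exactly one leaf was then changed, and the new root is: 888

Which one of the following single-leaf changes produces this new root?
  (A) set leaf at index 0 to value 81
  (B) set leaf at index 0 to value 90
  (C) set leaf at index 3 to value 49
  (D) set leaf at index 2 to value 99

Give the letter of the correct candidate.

Original leaves: [97, 35, 36, 69, 73]
Target new root: 888
Try each candidate change and compute the resulting root:
Candidate A: set leaf[0] = 81 -> leaves = [81, 35, 36, 69, 73]
  L0: [81, 35, 36, 69, 73]
  L1: h(81,35)=(81*31+35)%997=552 h(36,69)=(36*31+69)%997=188 h(73,73)=(73*31+73)%997=342 -> [552, 188, 342]
  L2: h(552,188)=(552*31+188)%997=351 h(342,342)=(342*31+342)%997=974 -> [351, 974]
  L3: h(351,974)=(351*31+974)%997=888 -> [888]
  root = 888 == target 888  ** MATCH **
Candidate B: set leaf[0] = 90 -> leaves = [90, 35, 36, 69, 73]
  L0: [90, 35, 36, 69, 73]
  L1: h(90,35)=(90*31+35)%997=831 h(36,69)=(36*31+69)%997=188 h(73,73)=(73*31+73)%997=342 -> [831, 188, 342]
  L2: h(831,188)=(831*31+188)%997=27 h(342,342)=(342*31+342)%997=974 -> [27, 974]
  L3: h(27,974)=(27*31+974)%997=814 -> [814]
  root = 814 != target 888
Candidate C: set leaf[3] = 49 -> leaves = [97, 35, 36, 49, 73]
  L0: [97, 35, 36, 49, 73]
  L1: h(97,35)=(97*31+35)%997=51 h(36,49)=(36*31+49)%997=168 h(73,73)=(73*31+73)%997=342 -> [51, 168, 342]
  L2: h(51,168)=(51*31+168)%997=752 h(342,342)=(342*31+342)%997=974 -> [752, 974]
  L3: h(752,974)=(752*31+974)%997=358 -> [358]
  root = 358 != target 888
Candidate D: set leaf[2] = 99 -> leaves = [97, 35, 99, 69, 73]
  L0: [97, 35, 99, 69, 73]
  L1: h(97,35)=(97*31+35)%997=51 h(99,69)=(99*31+69)%997=147 h(73,73)=(73*31+73)%997=342 -> [51, 147, 342]
  L2: h(51,147)=(51*31+147)%997=731 h(342,342)=(342*31+342)%997=974 -> [731, 974]
  L3: h(731,974)=(731*31+974)%997=704 -> [704]
  root = 704 != target 888
Candidate A produces the target root.

Answer: A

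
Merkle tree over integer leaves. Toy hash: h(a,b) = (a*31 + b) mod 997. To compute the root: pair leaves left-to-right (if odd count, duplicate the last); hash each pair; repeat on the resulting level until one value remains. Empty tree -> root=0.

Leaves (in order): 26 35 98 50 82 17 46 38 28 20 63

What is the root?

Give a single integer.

Answer: 488

Derivation:
L0: [26, 35, 98, 50, 82, 17, 46, 38, 28, 20, 63]
L1: h(26,35)=(26*31+35)%997=841 h(98,50)=(98*31+50)%997=97 h(82,17)=(82*31+17)%997=565 h(46,38)=(46*31+38)%997=467 h(28,20)=(28*31+20)%997=888 h(63,63)=(63*31+63)%997=22 -> [841, 97, 565, 467, 888, 22]
L2: h(841,97)=(841*31+97)%997=246 h(565,467)=(565*31+467)%997=36 h(888,22)=(888*31+22)%997=631 -> [246, 36, 631]
L3: h(246,36)=(246*31+36)%997=683 h(631,631)=(631*31+631)%997=252 -> [683, 252]
L4: h(683,252)=(683*31+252)%997=488 -> [488]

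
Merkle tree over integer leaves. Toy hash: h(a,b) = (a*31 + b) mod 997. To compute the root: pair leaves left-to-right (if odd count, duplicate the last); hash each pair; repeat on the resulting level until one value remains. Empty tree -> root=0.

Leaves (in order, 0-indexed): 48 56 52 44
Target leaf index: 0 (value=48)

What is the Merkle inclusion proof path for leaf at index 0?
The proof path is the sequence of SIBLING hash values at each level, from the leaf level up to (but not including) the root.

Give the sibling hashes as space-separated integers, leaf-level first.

L0 (leaves): [48, 56, 52, 44], target index=0
L1: h(48,56)=(48*31+56)%997=547 [pair 0] h(52,44)=(52*31+44)%997=659 [pair 1] -> [547, 659]
  Sibling for proof at L0: 56
L2: h(547,659)=(547*31+659)%997=667 [pair 0] -> [667]
  Sibling for proof at L1: 659
Root: 667
Proof path (sibling hashes from leaf to root): [56, 659]

Answer: 56 659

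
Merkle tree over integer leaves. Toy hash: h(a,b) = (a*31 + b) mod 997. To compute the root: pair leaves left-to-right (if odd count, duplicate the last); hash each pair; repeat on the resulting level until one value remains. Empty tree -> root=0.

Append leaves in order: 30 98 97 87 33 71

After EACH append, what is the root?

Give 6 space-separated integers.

Answer: 30 31 77 67 974 196

Derivation:
After append 30 (leaves=[30]):
  L0: [30]
  root=30
After append 98 (leaves=[30, 98]):
  L0: [30, 98]
  L1: h(30,98)=(30*31+98)%997=31 -> [31]
  root=31
After append 97 (leaves=[30, 98, 97]):
  L0: [30, 98, 97]
  L1: h(30,98)=(30*31+98)%997=31 h(97,97)=(97*31+97)%997=113 -> [31, 113]
  L2: h(31,113)=(31*31+113)%997=77 -> [77]
  root=77
After append 87 (leaves=[30, 98, 97, 87]):
  L0: [30, 98, 97, 87]
  L1: h(30,98)=(30*31+98)%997=31 h(97,87)=(97*31+87)%997=103 -> [31, 103]
  L2: h(31,103)=(31*31+103)%997=67 -> [67]
  root=67
After append 33 (leaves=[30, 98, 97, 87, 33]):
  L0: [30, 98, 97, 87, 33]
  L1: h(30,98)=(30*31+98)%997=31 h(97,87)=(97*31+87)%997=103 h(33,33)=(33*31+33)%997=59 -> [31, 103, 59]
  L2: h(31,103)=(31*31+103)%997=67 h(59,59)=(59*31+59)%997=891 -> [67, 891]
  L3: h(67,891)=(67*31+891)%997=974 -> [974]
  root=974
After append 71 (leaves=[30, 98, 97, 87, 33, 71]):
  L0: [30, 98, 97, 87, 33, 71]
  L1: h(30,98)=(30*31+98)%997=31 h(97,87)=(97*31+87)%997=103 h(33,71)=(33*31+71)%997=97 -> [31, 103, 97]
  L2: h(31,103)=(31*31+103)%997=67 h(97,97)=(97*31+97)%997=113 -> [67, 113]
  L3: h(67,113)=(67*31+113)%997=196 -> [196]
  root=196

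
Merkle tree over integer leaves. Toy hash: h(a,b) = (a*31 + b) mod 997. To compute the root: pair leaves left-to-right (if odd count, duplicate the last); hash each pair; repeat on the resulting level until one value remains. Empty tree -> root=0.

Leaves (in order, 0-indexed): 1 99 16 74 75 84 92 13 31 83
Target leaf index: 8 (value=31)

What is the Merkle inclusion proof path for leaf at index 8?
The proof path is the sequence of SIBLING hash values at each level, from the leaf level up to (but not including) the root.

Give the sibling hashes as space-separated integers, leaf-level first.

Answer: 83 47 507 804

Derivation:
L0 (leaves): [1, 99, 16, 74, 75, 84, 92, 13, 31, 83], target index=8
L1: h(1,99)=(1*31+99)%997=130 [pair 0] h(16,74)=(16*31+74)%997=570 [pair 1] h(75,84)=(75*31+84)%997=415 [pair 2] h(92,13)=(92*31+13)%997=871 [pair 3] h(31,83)=(31*31+83)%997=47 [pair 4] -> [130, 570, 415, 871, 47]
  Sibling for proof at L0: 83
L2: h(130,570)=(130*31+570)%997=612 [pair 0] h(415,871)=(415*31+871)%997=775 [pair 1] h(47,47)=(47*31+47)%997=507 [pair 2] -> [612, 775, 507]
  Sibling for proof at L1: 47
L3: h(612,775)=(612*31+775)%997=804 [pair 0] h(507,507)=(507*31+507)%997=272 [pair 1] -> [804, 272]
  Sibling for proof at L2: 507
L4: h(804,272)=(804*31+272)%997=271 [pair 0] -> [271]
  Sibling for proof at L3: 804
Root: 271
Proof path (sibling hashes from leaf to root): [83, 47, 507, 804]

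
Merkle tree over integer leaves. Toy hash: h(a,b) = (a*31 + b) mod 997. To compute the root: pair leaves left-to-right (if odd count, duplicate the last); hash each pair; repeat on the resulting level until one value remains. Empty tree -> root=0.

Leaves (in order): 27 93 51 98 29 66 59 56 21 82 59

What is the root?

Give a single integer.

L0: [27, 93, 51, 98, 29, 66, 59, 56, 21, 82, 59]
L1: h(27,93)=(27*31+93)%997=930 h(51,98)=(51*31+98)%997=682 h(29,66)=(29*31+66)%997=965 h(59,56)=(59*31+56)%997=888 h(21,82)=(21*31+82)%997=733 h(59,59)=(59*31+59)%997=891 -> [930, 682, 965, 888, 733, 891]
L2: h(930,682)=(930*31+682)%997=599 h(965,888)=(965*31+888)%997=893 h(733,891)=(733*31+891)%997=683 -> [599, 893, 683]
L3: h(599,893)=(599*31+893)%997=519 h(683,683)=(683*31+683)%997=919 -> [519, 919]
L4: h(519,919)=(519*31+919)%997=59 -> [59]

Answer: 59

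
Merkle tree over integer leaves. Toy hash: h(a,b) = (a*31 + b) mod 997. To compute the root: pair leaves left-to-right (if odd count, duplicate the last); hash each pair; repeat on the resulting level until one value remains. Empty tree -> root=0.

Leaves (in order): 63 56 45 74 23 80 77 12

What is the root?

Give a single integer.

Answer: 197

Derivation:
L0: [63, 56, 45, 74, 23, 80, 77, 12]
L1: h(63,56)=(63*31+56)%997=15 h(45,74)=(45*31+74)%997=472 h(23,80)=(23*31+80)%997=793 h(77,12)=(77*31+12)%997=405 -> [15, 472, 793, 405]
L2: h(15,472)=(15*31+472)%997=937 h(793,405)=(793*31+405)%997=63 -> [937, 63]
L3: h(937,63)=(937*31+63)%997=197 -> [197]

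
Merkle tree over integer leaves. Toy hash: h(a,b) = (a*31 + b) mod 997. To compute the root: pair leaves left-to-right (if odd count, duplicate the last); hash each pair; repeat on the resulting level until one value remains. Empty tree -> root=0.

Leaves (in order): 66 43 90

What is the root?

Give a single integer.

L0: [66, 43, 90]
L1: h(66,43)=(66*31+43)%997=95 h(90,90)=(90*31+90)%997=886 -> [95, 886]
L2: h(95,886)=(95*31+886)%997=840 -> [840]

Answer: 840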